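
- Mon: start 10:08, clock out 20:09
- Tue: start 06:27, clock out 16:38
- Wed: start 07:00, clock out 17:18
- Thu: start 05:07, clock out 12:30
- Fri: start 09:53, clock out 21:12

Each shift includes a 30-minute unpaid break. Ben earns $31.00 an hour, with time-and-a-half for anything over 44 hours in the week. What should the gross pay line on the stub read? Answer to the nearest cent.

Mon: 10:08–20:09 = 10 h 1 min; less 30 min break → 9 h 31 min
Tue: 06:27–16:38 = 10 h 11 min; less 30 min break → 9 h 41 min
Wed: 07:00–17:18 = 10 h 18 min; less 30 min break → 9 h 48 min
Thu: 05:07–12:30 = 7 h 23 min; less 30 min break → 6 h 53 min
Fri: 09:53–21:12 = 11 h 19 min; less 30 min break → 10 h 49 min
Total worked: 46 h 42 min = 2802 min.
Regular 44 h 0 min = 2640 min at $31.00/h; overtime 2 h 42 min = 162 min at $46.50/h.
Pay = (2640 × $31.00 + 162 × $46.50) ÷ 60 = $1489.55.

$1489.55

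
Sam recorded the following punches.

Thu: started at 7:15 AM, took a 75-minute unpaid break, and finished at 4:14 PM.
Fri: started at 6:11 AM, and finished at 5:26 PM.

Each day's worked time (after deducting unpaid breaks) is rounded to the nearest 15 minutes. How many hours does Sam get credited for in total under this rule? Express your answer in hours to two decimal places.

19.00 hours

Thu: 7:15 AM–4:14 PM = 8 h 59 min − 75 min = 7 h 44 min → rounds to 7 h 45 min
Fri: 6:11 AM–5:26 PM = 11 h 15 min → rounds to 11 h 15 min
Total credited: 19 h 0 min.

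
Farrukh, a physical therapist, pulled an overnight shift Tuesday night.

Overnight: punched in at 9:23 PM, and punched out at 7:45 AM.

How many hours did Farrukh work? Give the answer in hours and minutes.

Overnight: 9:23 PM → midnight = 2 h 37 min; midnight → 7:45 AM = 7 h 45 min; span 10 h 22 min

10 h 22 min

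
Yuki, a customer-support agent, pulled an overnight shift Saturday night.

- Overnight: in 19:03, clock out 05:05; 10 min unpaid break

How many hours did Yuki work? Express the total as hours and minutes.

Overnight: 19:03 → midnight = 4 h 57 min; midnight → 05:05 = 5 h 5 min; span 10 h 2 min; less 10 min break → 9 h 52 min

9 h 52 min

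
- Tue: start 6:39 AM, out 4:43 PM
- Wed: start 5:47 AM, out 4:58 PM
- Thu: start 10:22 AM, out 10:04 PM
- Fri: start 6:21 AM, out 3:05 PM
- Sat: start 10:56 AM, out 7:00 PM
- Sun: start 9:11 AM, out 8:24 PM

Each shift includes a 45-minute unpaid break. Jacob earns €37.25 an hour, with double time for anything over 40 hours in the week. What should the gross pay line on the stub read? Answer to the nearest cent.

Tue: 6:39 AM–4:43 PM = 10 h 4 min; less 45 min break → 9 h 19 min
Wed: 5:47 AM–4:58 PM = 11 h 11 min; less 45 min break → 10 h 26 min
Thu: 10:22 AM–10:04 PM = 11 h 42 min; less 45 min break → 10 h 57 min
Fri: 6:21 AM–3:05 PM = 8 h 44 min; less 45 min break → 7 h 59 min
Sat: 10:56 AM–7:00 PM = 8 h 4 min; less 45 min break → 7 h 19 min
Sun: 9:11 AM–8:24 PM = 11 h 13 min; less 45 min break → 10 h 28 min
Total worked: 56 h 28 min = 3388 min.
Regular 40 h 0 min = 2400 min at €37.25/h; overtime 16 h 28 min = 988 min at €74.50/h.
Pay = (2400 × €37.25 + 988 × €74.50) ÷ 60 = €2716.77.

€2716.77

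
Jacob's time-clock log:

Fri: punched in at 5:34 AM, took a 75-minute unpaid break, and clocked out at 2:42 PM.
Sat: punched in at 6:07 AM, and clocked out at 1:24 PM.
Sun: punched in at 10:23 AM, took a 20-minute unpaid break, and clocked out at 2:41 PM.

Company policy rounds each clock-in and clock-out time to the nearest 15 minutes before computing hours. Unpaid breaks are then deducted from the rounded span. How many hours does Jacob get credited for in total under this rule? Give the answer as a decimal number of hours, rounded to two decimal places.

19.42 hours

Fri: in 5:34 AM→5:30 AM, out 2:42 PM→2:45 PM; 9 h 15 min − 75 min = 8 h 0 min
Sat: in 6:07 AM→6:00 AM, out 1:24 PM→1:30 PM; 7 h 30 min
Sun: in 10:23 AM→10:30 AM, out 2:41 PM→2:45 PM; 4 h 15 min − 20 min = 3 h 55 min
Total credited: 19 h 25 min.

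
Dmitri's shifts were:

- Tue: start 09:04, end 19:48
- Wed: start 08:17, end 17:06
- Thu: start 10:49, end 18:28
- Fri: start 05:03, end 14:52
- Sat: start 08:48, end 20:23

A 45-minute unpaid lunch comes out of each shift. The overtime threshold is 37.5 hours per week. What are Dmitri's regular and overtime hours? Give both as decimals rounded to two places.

Regular 37.50 hours, overtime 7.35 hours

Tue: 09:04–19:48 = 10 h 44 min; less 45 min break → 9 h 59 min
Wed: 08:17–17:06 = 8 h 49 min; less 45 min break → 8 h 4 min
Thu: 10:49–18:28 = 7 h 39 min; less 45 min break → 6 h 54 min
Fri: 05:03–14:52 = 9 h 49 min; less 45 min break → 9 h 4 min
Sat: 08:48–20:23 = 11 h 35 min; less 45 min break → 10 h 50 min
Total worked: 44 h 51 min = 44.85 h.
Threshold 37.5 h → overtime 7 h 21 min, regular 37 h 30 min.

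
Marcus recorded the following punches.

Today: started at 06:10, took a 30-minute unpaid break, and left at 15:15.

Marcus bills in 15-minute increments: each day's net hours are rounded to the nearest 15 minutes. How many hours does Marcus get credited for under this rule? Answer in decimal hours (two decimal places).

8.50 hours

Today: 06:10–15:15 = 9 h 5 min − 30 min = 8 h 35 min → rounds to 8 h 30 min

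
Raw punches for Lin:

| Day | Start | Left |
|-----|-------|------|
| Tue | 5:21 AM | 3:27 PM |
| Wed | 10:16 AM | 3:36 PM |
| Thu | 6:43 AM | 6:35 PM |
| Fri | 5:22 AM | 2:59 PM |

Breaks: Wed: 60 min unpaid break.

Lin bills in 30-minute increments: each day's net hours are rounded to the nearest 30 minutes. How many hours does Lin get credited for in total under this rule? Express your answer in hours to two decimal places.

Tue: 5:21 AM–3:27 PM = 10 h 6 min → rounds to 10 h 0 min
Wed: 10:16 AM–3:36 PM = 5 h 20 min − 60 min = 4 h 20 min → rounds to 4 h 30 min
Thu: 6:43 AM–6:35 PM = 11 h 52 min → rounds to 12 h 0 min
Fri: 5:22 AM–2:59 PM = 9 h 37 min → rounds to 9 h 30 min
Total credited: 36 h 0 min.

36.00 hours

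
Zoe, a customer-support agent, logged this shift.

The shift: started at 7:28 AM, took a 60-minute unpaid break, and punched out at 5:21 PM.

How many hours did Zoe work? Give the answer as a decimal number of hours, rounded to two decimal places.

The shift: 7:28 AM–5:21 PM = 9 h 53 min; less 60 min break → 8 h 53 min

8.88 hours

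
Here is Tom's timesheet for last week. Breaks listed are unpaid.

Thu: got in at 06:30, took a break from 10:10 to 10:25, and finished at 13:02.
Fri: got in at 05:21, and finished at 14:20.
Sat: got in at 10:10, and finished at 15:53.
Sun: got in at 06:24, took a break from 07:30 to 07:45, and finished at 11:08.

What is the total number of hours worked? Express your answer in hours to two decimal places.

Thu: 06:30–13:02 = 6 h 32 min; less 15 min break → 6 h 17 min
Fri: 05:21–14:20 = 8 h 59 min
Sat: 10:10–15:53 = 5 h 43 min
Sun: 06:24–11:08 = 4 h 44 min; less 15 min break → 4 h 29 min
Total: 6 h 17 min + 8 h 59 min + 5 h 43 min + 4 h 29 min = 25 h 28 min.

25.47 hours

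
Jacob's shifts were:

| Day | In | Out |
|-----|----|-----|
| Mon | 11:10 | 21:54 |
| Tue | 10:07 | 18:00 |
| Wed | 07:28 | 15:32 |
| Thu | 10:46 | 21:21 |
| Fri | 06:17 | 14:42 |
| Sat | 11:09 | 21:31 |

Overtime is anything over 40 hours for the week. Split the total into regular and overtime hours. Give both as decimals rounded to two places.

Regular 40.00 hours, overtime 16.05 hours

Mon: 11:10–21:54 = 10 h 44 min
Tue: 10:07–18:00 = 7 h 53 min
Wed: 07:28–15:32 = 8 h 4 min
Thu: 10:46–21:21 = 10 h 35 min
Fri: 06:17–14:42 = 8 h 25 min
Sat: 11:09–21:31 = 10 h 22 min
Total worked: 56 h 3 min = 56.05 h.
Threshold 40 h → overtime 16 h 3 min, regular 40 h 0 min.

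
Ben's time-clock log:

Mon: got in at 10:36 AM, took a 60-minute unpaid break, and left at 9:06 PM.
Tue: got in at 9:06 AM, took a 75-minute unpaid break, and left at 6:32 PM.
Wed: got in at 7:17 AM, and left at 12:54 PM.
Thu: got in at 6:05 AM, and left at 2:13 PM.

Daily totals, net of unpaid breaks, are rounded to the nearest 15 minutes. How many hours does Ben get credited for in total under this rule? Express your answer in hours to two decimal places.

31.50 hours

Mon: 10:36 AM–9:06 PM = 10 h 30 min − 60 min = 9 h 30 min → rounds to 9 h 30 min
Tue: 9:06 AM–6:32 PM = 9 h 26 min − 75 min = 8 h 11 min → rounds to 8 h 15 min
Wed: 7:17 AM–12:54 PM = 5 h 37 min → rounds to 5 h 30 min
Thu: 6:05 AM–2:13 PM = 8 h 8 min → rounds to 8 h 15 min
Total credited: 31 h 30 min.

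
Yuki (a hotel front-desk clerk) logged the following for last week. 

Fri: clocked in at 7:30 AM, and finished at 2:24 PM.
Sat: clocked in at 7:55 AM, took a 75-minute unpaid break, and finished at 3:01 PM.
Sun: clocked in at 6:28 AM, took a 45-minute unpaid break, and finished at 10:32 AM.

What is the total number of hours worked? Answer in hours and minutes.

16 h 4 min

Fri: 7:30 AM–2:24 PM = 6 h 54 min
Sat: 7:55 AM–3:01 PM = 7 h 6 min; less 75 min break → 5 h 51 min
Sun: 6:28 AM–10:32 AM = 4 h 4 min; less 45 min break → 3 h 19 min
Total: 6 h 54 min + 5 h 51 min + 3 h 19 min = 16 h 4 min.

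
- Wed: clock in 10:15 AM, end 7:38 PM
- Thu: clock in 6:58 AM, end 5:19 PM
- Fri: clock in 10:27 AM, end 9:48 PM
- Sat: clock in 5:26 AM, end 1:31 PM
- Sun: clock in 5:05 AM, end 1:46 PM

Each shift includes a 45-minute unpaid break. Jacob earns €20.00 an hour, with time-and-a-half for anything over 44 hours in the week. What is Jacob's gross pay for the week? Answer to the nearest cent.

€883.00

Wed: 10:15 AM–7:38 PM = 9 h 23 min; less 45 min break → 8 h 38 min
Thu: 6:58 AM–5:19 PM = 10 h 21 min; less 45 min break → 9 h 36 min
Fri: 10:27 AM–9:48 PM = 11 h 21 min; less 45 min break → 10 h 36 min
Sat: 5:26 AM–1:31 PM = 8 h 5 min; less 45 min break → 7 h 20 min
Sun: 5:05 AM–1:46 PM = 8 h 41 min; less 45 min break → 7 h 56 min
Total worked: 44 h 6 min = 2646 min.
Regular 44 h 0 min = 2640 min at €20.00/h; overtime 0 h 6 min = 6 min at €30.00/h.
Pay = (2640 × €20.00 + 6 × €30.00) ÷ 60 = €883.00.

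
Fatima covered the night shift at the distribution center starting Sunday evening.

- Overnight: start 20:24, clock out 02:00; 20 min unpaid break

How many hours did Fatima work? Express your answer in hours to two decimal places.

Overnight: 20:24 → midnight = 3 h 36 min; midnight → 02:00 = 2 h 0 min; span 5 h 36 min; less 20 min break → 5 h 16 min

5.27 hours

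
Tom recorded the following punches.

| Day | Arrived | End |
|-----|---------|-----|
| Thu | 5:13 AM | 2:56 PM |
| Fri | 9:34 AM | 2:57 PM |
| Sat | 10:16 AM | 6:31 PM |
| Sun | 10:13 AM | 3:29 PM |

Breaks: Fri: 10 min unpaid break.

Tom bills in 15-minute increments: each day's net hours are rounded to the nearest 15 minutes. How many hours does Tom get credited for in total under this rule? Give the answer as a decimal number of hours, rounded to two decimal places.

Thu: 5:13 AM–2:56 PM = 9 h 43 min → rounds to 9 h 45 min
Fri: 9:34 AM–2:57 PM = 5 h 23 min − 10 min = 5 h 13 min → rounds to 5 h 15 min
Sat: 10:16 AM–6:31 PM = 8 h 15 min → rounds to 8 h 15 min
Sun: 10:13 AM–3:29 PM = 5 h 16 min → rounds to 5 h 15 min
Total credited: 28 h 30 min.

28.50 hours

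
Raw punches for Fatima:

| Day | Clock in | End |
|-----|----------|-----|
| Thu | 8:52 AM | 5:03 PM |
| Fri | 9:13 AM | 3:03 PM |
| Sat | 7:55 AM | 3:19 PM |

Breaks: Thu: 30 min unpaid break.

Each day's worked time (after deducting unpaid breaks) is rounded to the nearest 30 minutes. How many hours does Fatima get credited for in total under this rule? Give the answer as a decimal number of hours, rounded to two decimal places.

21.00 hours

Thu: 8:52 AM–5:03 PM = 8 h 11 min − 30 min = 7 h 41 min → rounds to 7 h 30 min
Fri: 9:13 AM–3:03 PM = 5 h 50 min → rounds to 6 h 0 min
Sat: 7:55 AM–3:19 PM = 7 h 24 min → rounds to 7 h 30 min
Total credited: 21 h 0 min.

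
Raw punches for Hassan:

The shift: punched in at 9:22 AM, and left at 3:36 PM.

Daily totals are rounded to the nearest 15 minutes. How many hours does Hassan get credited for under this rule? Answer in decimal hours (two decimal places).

6.25 hours

The shift: 9:22 AM–3:36 PM = 6 h 14 min → rounds to 6 h 15 min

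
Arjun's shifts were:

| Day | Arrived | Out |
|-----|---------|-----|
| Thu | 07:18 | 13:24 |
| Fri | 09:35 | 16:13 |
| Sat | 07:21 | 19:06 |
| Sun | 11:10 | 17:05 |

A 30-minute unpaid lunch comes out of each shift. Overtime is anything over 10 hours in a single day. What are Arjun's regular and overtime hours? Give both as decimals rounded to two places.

Regular 27.15 hours, overtime 1.25 hours

Thu: 07:18–13:24 = 6 h 6 min; less 30 min break → 5 h 36 min
Fri: 09:35–16:13 = 6 h 38 min; less 30 min break → 6 h 8 min
Sat: 07:21–19:06 = 11 h 45 min; less 30 min break → 11 h 15 min
Sun: 11:10–17:05 = 5 h 55 min; less 30 min break → 5 h 25 min
Thu reg 5 h 36 min / OT 0 h 0 min; Fri reg 6 h 8 min / OT 0 h 0 min; Sat reg 10 h 0 min / OT 1 h 15 min; Sun reg 5 h 25 min / OT 0 h 0 min.
Totals: regular 27 h 9 min, overtime 1 h 15 min.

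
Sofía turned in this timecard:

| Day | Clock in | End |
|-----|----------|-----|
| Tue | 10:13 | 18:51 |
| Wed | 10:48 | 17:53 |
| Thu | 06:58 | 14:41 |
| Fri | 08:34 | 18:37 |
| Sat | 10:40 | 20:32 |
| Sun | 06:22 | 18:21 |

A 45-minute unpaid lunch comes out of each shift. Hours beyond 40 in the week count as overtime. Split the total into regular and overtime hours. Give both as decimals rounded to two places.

Regular 40.00 hours, overtime 10.83 hours

Tue: 10:13–18:51 = 8 h 38 min; less 45 min break → 7 h 53 min
Wed: 10:48–17:53 = 7 h 5 min; less 45 min break → 6 h 20 min
Thu: 06:58–14:41 = 7 h 43 min; less 45 min break → 6 h 58 min
Fri: 08:34–18:37 = 10 h 3 min; less 45 min break → 9 h 18 min
Sat: 10:40–20:32 = 9 h 52 min; less 45 min break → 9 h 7 min
Sun: 06:22–18:21 = 11 h 59 min; less 45 min break → 11 h 14 min
Total worked: 50 h 50 min = 50.83 h.
Threshold 40 h → overtime 10 h 50 min, regular 40 h 0 min.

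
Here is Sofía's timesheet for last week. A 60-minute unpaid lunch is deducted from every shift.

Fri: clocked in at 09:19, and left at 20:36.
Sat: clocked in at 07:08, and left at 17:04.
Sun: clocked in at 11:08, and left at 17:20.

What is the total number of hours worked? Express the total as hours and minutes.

24 h 25 min

Fri: 09:19–20:36 = 11 h 17 min; less 60 min break → 10 h 17 min
Sat: 07:08–17:04 = 9 h 56 min; less 60 min break → 8 h 56 min
Sun: 11:08–17:20 = 6 h 12 min; less 60 min break → 5 h 12 min
Total: 10 h 17 min + 8 h 56 min + 5 h 12 min = 24 h 25 min.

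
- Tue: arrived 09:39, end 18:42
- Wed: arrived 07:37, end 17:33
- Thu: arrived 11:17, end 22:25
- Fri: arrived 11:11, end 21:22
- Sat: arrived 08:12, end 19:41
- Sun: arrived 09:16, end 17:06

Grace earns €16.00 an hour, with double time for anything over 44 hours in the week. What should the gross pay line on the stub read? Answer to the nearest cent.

Tue: 09:39–18:42 = 9 h 3 min
Wed: 07:37–17:33 = 9 h 56 min
Thu: 11:17–22:25 = 11 h 8 min
Fri: 11:11–21:22 = 10 h 11 min
Sat: 08:12–19:41 = 11 h 29 min
Sun: 09:16–17:06 = 7 h 50 min
Total worked: 59 h 37 min = 3577 min.
Regular 44 h 0 min = 2640 min at €16.00/h; overtime 15 h 37 min = 937 min at €32.00/h.
Pay = (2640 × €16.00 + 937 × €32.00) ÷ 60 = €1203.73.

€1203.73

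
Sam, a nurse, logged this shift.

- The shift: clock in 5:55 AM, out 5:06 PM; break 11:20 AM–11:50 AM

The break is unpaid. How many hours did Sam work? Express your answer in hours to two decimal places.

10.68 hours

The shift: 5:55 AM–5:06 PM = 11 h 11 min; less 30 min break → 10 h 41 min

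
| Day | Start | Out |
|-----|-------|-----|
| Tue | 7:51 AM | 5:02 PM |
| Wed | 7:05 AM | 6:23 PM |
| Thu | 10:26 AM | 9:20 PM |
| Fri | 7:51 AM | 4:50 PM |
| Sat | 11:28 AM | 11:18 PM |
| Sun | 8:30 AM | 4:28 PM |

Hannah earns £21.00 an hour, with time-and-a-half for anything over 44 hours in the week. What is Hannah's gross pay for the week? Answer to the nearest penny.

Tue: 7:51 AM–5:02 PM = 9 h 11 min
Wed: 7:05 AM–6:23 PM = 11 h 18 min
Thu: 10:26 AM–9:20 PM = 10 h 54 min
Fri: 7:51 AM–4:50 PM = 8 h 59 min
Sat: 11:28 AM–11:18 PM = 11 h 50 min
Sun: 8:30 AM–4:28 PM = 7 h 58 min
Total worked: 60 h 10 min = 3610 min.
Regular 44 h 0 min = 2640 min at £21.00/h; overtime 16 h 10 min = 970 min at £31.50/h.
Pay = (2640 × £21.00 + 970 × £31.50) ÷ 60 = £1433.25.

£1433.25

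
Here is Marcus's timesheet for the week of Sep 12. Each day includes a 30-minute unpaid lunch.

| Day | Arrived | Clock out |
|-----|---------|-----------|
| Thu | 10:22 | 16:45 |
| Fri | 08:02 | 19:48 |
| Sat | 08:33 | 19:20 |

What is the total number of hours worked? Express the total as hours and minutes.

27 h 26 min

Thu: 10:22–16:45 = 6 h 23 min; less 30 min break → 5 h 53 min
Fri: 08:02–19:48 = 11 h 46 min; less 30 min break → 11 h 16 min
Sat: 08:33–19:20 = 10 h 47 min; less 30 min break → 10 h 17 min
Total: 5 h 53 min + 11 h 16 min + 10 h 17 min = 27 h 26 min.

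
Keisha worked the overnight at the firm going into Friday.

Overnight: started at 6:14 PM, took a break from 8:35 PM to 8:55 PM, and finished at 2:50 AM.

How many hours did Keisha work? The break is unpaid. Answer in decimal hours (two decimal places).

8.27 hours

Overnight: 6:14 PM → midnight = 5 h 46 min; midnight → 2:50 AM = 2 h 50 min; span 8 h 36 min; less 20 min break → 8 h 16 min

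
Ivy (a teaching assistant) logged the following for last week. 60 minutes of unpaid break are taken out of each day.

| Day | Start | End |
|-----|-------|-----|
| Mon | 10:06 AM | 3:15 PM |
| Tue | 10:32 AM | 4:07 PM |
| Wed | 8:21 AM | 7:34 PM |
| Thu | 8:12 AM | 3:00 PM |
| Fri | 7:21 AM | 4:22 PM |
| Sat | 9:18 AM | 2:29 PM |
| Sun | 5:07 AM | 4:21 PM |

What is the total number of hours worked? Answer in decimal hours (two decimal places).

Mon: 10:06 AM–3:15 PM = 5 h 9 min; less 60 min break → 4 h 9 min
Tue: 10:32 AM–4:07 PM = 5 h 35 min; less 60 min break → 4 h 35 min
Wed: 8:21 AM–7:34 PM = 11 h 13 min; less 60 min break → 10 h 13 min
Thu: 8:12 AM–3:00 PM = 6 h 48 min; less 60 min break → 5 h 48 min
Fri: 7:21 AM–4:22 PM = 9 h 1 min; less 60 min break → 8 h 1 min
Sat: 9:18 AM–2:29 PM = 5 h 11 min; less 60 min break → 4 h 11 min
Sun: 5:07 AM–4:21 PM = 11 h 14 min; less 60 min break → 10 h 14 min
Total: 4 h 9 min + 4 h 35 min + 10 h 13 min + 5 h 48 min + 8 h 1 min + 4 h 11 min + 10 h 14 min = 47 h 11 min.

47.18 hours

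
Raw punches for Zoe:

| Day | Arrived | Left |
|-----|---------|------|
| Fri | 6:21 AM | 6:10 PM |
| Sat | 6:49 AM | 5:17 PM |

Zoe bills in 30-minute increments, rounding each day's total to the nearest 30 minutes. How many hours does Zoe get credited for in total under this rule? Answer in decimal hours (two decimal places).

Fri: 6:21 AM–6:10 PM = 11 h 49 min → rounds to 12 h 0 min
Sat: 6:49 AM–5:17 PM = 10 h 28 min → rounds to 10 h 30 min
Total credited: 22 h 30 min.

22.50 hours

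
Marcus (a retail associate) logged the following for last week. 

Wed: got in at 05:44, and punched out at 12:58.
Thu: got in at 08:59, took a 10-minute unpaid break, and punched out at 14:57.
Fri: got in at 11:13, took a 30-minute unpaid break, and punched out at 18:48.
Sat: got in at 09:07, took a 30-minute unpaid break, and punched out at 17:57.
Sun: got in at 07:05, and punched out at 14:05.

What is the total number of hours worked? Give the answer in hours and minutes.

35 h 27 min

Wed: 05:44–12:58 = 7 h 14 min
Thu: 08:59–14:57 = 5 h 58 min; less 10 min break → 5 h 48 min
Fri: 11:13–18:48 = 7 h 35 min; less 30 min break → 7 h 5 min
Sat: 09:07–17:57 = 8 h 50 min; less 30 min break → 8 h 20 min
Sun: 07:05–14:05 = 7 h 0 min
Total: 7 h 14 min + 5 h 48 min + 7 h 5 min + 8 h 20 min + 7 h 0 min = 35 h 27 min.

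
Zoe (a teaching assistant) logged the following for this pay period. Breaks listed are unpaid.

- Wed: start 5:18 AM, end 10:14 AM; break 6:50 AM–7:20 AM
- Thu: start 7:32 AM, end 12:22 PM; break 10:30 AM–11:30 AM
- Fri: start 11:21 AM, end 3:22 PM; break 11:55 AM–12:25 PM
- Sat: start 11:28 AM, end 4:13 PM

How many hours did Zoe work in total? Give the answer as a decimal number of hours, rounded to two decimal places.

16.53 hours

Wed: 5:18 AM–10:14 AM = 4 h 56 min; less 30 min break → 4 h 26 min
Thu: 7:32 AM–12:22 PM = 4 h 50 min; less 60 min break → 3 h 50 min
Fri: 11:21 AM–3:22 PM = 4 h 1 min; less 30 min break → 3 h 31 min
Sat: 11:28 AM–4:13 PM = 4 h 45 min
Total: 4 h 26 min + 3 h 50 min + 3 h 31 min + 4 h 45 min = 16 h 32 min.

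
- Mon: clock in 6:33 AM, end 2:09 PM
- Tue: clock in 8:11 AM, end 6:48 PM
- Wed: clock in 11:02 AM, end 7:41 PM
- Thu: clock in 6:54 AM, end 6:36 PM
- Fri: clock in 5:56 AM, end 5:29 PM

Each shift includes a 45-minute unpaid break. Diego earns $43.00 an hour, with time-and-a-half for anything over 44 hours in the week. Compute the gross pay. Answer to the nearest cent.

$2044.65

Mon: 6:33 AM–2:09 PM = 7 h 36 min; less 45 min break → 6 h 51 min
Tue: 8:11 AM–6:48 PM = 10 h 37 min; less 45 min break → 9 h 52 min
Wed: 11:02 AM–7:41 PM = 8 h 39 min; less 45 min break → 7 h 54 min
Thu: 6:54 AM–6:36 PM = 11 h 42 min; less 45 min break → 10 h 57 min
Fri: 5:56 AM–5:29 PM = 11 h 33 min; less 45 min break → 10 h 48 min
Total worked: 46 h 22 min = 2782 min.
Regular 44 h 0 min = 2640 min at $43.00/h; overtime 2 h 22 min = 142 min at $64.50/h.
Pay = (2640 × $43.00 + 142 × $64.50) ÷ 60 = $2044.65.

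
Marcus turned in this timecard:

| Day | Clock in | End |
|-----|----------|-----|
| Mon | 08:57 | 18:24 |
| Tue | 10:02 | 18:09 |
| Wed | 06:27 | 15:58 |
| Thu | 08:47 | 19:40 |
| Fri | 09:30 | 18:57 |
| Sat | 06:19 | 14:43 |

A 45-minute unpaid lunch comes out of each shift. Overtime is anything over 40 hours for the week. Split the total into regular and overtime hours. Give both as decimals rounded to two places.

Regular 40.00 hours, overtime 11.32 hours

Mon: 08:57–18:24 = 9 h 27 min; less 45 min break → 8 h 42 min
Tue: 10:02–18:09 = 8 h 7 min; less 45 min break → 7 h 22 min
Wed: 06:27–15:58 = 9 h 31 min; less 45 min break → 8 h 46 min
Thu: 08:47–19:40 = 10 h 53 min; less 45 min break → 10 h 8 min
Fri: 09:30–18:57 = 9 h 27 min; less 45 min break → 8 h 42 min
Sat: 06:19–14:43 = 8 h 24 min; less 45 min break → 7 h 39 min
Total worked: 51 h 19 min = 51.32 h.
Threshold 40 h → overtime 11 h 19 min, regular 40 h 0 min.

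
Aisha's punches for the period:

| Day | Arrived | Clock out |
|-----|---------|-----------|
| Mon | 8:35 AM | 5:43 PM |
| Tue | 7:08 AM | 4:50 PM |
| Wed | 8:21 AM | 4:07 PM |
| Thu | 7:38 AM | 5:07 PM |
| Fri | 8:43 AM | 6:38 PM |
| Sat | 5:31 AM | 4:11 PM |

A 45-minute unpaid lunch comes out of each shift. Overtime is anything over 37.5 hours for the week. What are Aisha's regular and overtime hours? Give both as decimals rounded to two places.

Regular 37.50 hours, overtime 14.67 hours

Mon: 8:35 AM–5:43 PM = 9 h 8 min; less 45 min break → 8 h 23 min
Tue: 7:08 AM–4:50 PM = 9 h 42 min; less 45 min break → 8 h 57 min
Wed: 8:21 AM–4:07 PM = 7 h 46 min; less 45 min break → 7 h 1 min
Thu: 7:38 AM–5:07 PM = 9 h 29 min; less 45 min break → 8 h 44 min
Fri: 8:43 AM–6:38 PM = 9 h 55 min; less 45 min break → 9 h 10 min
Sat: 5:31 AM–4:11 PM = 10 h 40 min; less 45 min break → 9 h 55 min
Total worked: 52 h 10 min = 52.17 h.
Threshold 37.5 h → overtime 14 h 40 min, regular 37 h 30 min.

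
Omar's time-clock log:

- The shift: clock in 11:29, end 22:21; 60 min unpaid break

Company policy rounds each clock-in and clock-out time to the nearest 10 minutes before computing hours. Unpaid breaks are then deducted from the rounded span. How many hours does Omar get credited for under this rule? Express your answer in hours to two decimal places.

The shift: in 11:29→11:30, out 22:21→22:20; 10 h 50 min − 60 min = 9 h 50 min

9.83 hours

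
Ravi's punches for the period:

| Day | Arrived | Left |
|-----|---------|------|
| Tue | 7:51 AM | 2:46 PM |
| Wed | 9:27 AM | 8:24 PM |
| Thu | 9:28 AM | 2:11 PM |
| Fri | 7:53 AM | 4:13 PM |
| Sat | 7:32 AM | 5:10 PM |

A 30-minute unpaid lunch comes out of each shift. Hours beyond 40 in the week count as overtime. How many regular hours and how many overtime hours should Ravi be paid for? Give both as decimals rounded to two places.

Regular 38.05 hours, overtime 0.00 hours

Tue: 7:51 AM–2:46 PM = 6 h 55 min; less 30 min break → 6 h 25 min
Wed: 9:27 AM–8:24 PM = 10 h 57 min; less 30 min break → 10 h 27 min
Thu: 9:28 AM–2:11 PM = 4 h 43 min; less 30 min break → 4 h 13 min
Fri: 7:53 AM–4:13 PM = 8 h 20 min; less 30 min break → 7 h 50 min
Sat: 7:32 AM–5:10 PM = 9 h 38 min; less 30 min break → 9 h 8 min
Total worked: 38 h 3 min = 38.05 h.
Threshold 40 h → overtime 0 h 0 min, regular 38 h 3 min.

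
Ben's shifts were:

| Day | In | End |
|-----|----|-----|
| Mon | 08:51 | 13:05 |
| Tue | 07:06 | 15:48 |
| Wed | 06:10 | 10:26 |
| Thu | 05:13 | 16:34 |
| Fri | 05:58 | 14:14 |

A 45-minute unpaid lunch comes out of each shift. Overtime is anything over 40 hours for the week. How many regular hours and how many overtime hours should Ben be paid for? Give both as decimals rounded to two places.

Mon: 08:51–13:05 = 4 h 14 min; less 45 min break → 3 h 29 min
Tue: 07:06–15:48 = 8 h 42 min; less 45 min break → 7 h 57 min
Wed: 06:10–10:26 = 4 h 16 min; less 45 min break → 3 h 31 min
Thu: 05:13–16:34 = 11 h 21 min; less 45 min break → 10 h 36 min
Fri: 05:58–14:14 = 8 h 16 min; less 45 min break → 7 h 31 min
Total worked: 33 h 4 min = 33.07 h.
Threshold 40 h → overtime 0 h 0 min, regular 33 h 4 min.

Regular 33.07 hours, overtime 0.00 hours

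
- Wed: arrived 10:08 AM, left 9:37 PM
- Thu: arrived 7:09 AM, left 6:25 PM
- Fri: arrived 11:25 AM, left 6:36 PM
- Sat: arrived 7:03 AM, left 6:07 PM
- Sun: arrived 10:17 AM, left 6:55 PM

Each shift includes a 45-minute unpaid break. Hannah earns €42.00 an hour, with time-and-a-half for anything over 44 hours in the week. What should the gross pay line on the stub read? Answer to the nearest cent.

Wed: 10:08 AM–9:37 PM = 11 h 29 min; less 45 min break → 10 h 44 min
Thu: 7:09 AM–6:25 PM = 11 h 16 min; less 45 min break → 10 h 31 min
Fri: 11:25 AM–6:36 PM = 7 h 11 min; less 45 min break → 6 h 26 min
Sat: 7:03 AM–6:07 PM = 11 h 4 min; less 45 min break → 10 h 19 min
Sun: 10:17 AM–6:55 PM = 8 h 38 min; less 45 min break → 7 h 53 min
Total worked: 45 h 53 min = 2753 min.
Regular 44 h 0 min = 2640 min at €42.00/h; overtime 1 h 53 min = 113 min at €63.00/h.
Pay = (2640 × €42.00 + 113 × €63.00) ÷ 60 = €1966.65.

€1966.65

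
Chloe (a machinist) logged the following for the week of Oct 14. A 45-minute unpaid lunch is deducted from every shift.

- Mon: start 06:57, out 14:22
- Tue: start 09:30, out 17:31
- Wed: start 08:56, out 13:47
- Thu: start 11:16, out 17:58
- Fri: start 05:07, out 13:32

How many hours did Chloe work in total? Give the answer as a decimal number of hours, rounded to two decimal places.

Mon: 06:57–14:22 = 7 h 25 min; less 45 min break → 6 h 40 min
Tue: 09:30–17:31 = 8 h 1 min; less 45 min break → 7 h 16 min
Wed: 08:56–13:47 = 4 h 51 min; less 45 min break → 4 h 6 min
Thu: 11:16–17:58 = 6 h 42 min; less 45 min break → 5 h 57 min
Fri: 05:07–13:32 = 8 h 25 min; less 45 min break → 7 h 40 min
Total: 6 h 40 min + 7 h 16 min + 4 h 6 min + 5 h 57 min + 7 h 40 min = 31 h 39 min.

31.65 hours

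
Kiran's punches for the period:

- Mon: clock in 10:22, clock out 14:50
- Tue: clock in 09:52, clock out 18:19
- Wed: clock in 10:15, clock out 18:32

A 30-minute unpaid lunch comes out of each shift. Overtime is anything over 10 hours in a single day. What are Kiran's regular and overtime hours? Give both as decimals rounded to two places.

Regular 19.70 hours, overtime 0.00 hours

Mon: 10:22–14:50 = 4 h 28 min; less 30 min break → 3 h 58 min
Tue: 09:52–18:19 = 8 h 27 min; less 30 min break → 7 h 57 min
Wed: 10:15–18:32 = 8 h 17 min; less 30 min break → 7 h 47 min
Mon reg 3 h 58 min / OT 0 h 0 min; Tue reg 7 h 57 min / OT 0 h 0 min; Wed reg 7 h 47 min / OT 0 h 0 min.
Totals: regular 19 h 42 min, overtime 0 h 0 min.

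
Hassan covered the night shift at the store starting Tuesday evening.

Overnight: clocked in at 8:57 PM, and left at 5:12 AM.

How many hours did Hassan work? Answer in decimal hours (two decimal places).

8.25 hours

Overnight: 8:57 PM → midnight = 3 h 3 min; midnight → 5:12 AM = 5 h 12 min; span 8 h 15 min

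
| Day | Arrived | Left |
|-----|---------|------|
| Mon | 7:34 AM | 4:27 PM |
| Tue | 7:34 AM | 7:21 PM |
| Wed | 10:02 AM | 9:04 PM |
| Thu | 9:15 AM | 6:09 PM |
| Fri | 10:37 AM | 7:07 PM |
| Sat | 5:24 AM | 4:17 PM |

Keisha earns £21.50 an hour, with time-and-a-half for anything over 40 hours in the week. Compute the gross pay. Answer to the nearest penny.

£1504.46

Mon: 7:34 AM–4:27 PM = 8 h 53 min
Tue: 7:34 AM–7:21 PM = 11 h 47 min
Wed: 10:02 AM–9:04 PM = 11 h 2 min
Thu: 9:15 AM–6:09 PM = 8 h 54 min
Fri: 10:37 AM–7:07 PM = 8 h 30 min
Sat: 5:24 AM–4:17 PM = 10 h 53 min
Total worked: 59 h 59 min = 3599 min.
Regular 40 h 0 min = 2400 min at £21.50/h; overtime 19 h 59 min = 1199 min at £32.25/h.
Pay = (2400 × £21.50 + 1199 × £32.25) ÷ 60 = £1504.46.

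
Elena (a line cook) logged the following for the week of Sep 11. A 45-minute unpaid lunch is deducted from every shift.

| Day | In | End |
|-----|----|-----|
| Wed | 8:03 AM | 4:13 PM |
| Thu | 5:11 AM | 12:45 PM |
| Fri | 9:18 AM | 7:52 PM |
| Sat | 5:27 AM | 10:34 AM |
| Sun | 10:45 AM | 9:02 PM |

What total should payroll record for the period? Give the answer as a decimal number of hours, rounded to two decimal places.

37.95 hours

Wed: 8:03 AM–4:13 PM = 8 h 10 min; less 45 min break → 7 h 25 min
Thu: 5:11 AM–12:45 PM = 7 h 34 min; less 45 min break → 6 h 49 min
Fri: 9:18 AM–7:52 PM = 10 h 34 min; less 45 min break → 9 h 49 min
Sat: 5:27 AM–10:34 AM = 5 h 7 min; less 45 min break → 4 h 22 min
Sun: 10:45 AM–9:02 PM = 10 h 17 min; less 45 min break → 9 h 32 min
Total: 7 h 25 min + 6 h 49 min + 9 h 49 min + 4 h 22 min + 9 h 32 min = 37 h 57 min.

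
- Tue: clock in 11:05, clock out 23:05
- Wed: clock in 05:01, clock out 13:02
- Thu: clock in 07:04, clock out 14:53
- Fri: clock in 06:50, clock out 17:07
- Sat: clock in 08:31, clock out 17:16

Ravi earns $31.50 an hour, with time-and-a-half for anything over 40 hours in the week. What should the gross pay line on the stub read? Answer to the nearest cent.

Tue: 11:05–23:05 = 12 h 0 min
Wed: 05:01–13:02 = 8 h 1 min
Thu: 07:04–14:53 = 7 h 49 min
Fri: 06:50–17:07 = 10 h 17 min
Sat: 08:31–17:16 = 8 h 45 min
Total worked: 46 h 52 min = 2812 min.
Regular 40 h 0 min = 2400 min at $31.50/h; overtime 6 h 52 min = 412 min at $47.25/h.
Pay = (2400 × $31.50 + 412 × $47.25) ÷ 60 = $1584.45.

$1584.45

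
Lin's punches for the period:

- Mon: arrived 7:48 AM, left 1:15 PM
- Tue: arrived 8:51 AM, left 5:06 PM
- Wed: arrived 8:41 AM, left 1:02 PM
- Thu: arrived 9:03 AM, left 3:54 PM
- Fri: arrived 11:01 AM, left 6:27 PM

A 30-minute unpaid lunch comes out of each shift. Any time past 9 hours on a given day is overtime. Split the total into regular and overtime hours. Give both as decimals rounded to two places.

Mon: 7:48 AM–1:15 PM = 5 h 27 min; less 30 min break → 4 h 57 min
Tue: 8:51 AM–5:06 PM = 8 h 15 min; less 30 min break → 7 h 45 min
Wed: 8:41 AM–1:02 PM = 4 h 21 min; less 30 min break → 3 h 51 min
Thu: 9:03 AM–3:54 PM = 6 h 51 min; less 30 min break → 6 h 21 min
Fri: 11:01 AM–6:27 PM = 7 h 26 min; less 30 min break → 6 h 56 min
Mon reg 4 h 57 min / OT 0 h 0 min; Tue reg 7 h 45 min / OT 0 h 0 min; Wed reg 3 h 51 min / OT 0 h 0 min; Thu reg 6 h 21 min / OT 0 h 0 min; Fri reg 6 h 56 min / OT 0 h 0 min.
Totals: regular 29 h 50 min, overtime 0 h 0 min.

Regular 29.83 hours, overtime 0.00 hours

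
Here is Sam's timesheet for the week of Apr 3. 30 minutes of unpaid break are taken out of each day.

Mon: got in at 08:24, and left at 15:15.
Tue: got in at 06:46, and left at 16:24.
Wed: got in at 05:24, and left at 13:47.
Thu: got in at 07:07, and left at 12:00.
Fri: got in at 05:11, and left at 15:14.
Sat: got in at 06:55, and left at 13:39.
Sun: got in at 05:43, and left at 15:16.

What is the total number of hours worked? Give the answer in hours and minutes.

52 h 35 min

Mon: 08:24–15:15 = 6 h 51 min; less 30 min break → 6 h 21 min
Tue: 06:46–16:24 = 9 h 38 min; less 30 min break → 9 h 8 min
Wed: 05:24–13:47 = 8 h 23 min; less 30 min break → 7 h 53 min
Thu: 07:07–12:00 = 4 h 53 min; less 30 min break → 4 h 23 min
Fri: 05:11–15:14 = 10 h 3 min; less 30 min break → 9 h 33 min
Sat: 06:55–13:39 = 6 h 44 min; less 30 min break → 6 h 14 min
Sun: 05:43–15:16 = 9 h 33 min; less 30 min break → 9 h 3 min
Total: 6 h 21 min + 9 h 8 min + 7 h 53 min + 4 h 23 min + 9 h 33 min + 6 h 14 min + 9 h 3 min = 52 h 35 min.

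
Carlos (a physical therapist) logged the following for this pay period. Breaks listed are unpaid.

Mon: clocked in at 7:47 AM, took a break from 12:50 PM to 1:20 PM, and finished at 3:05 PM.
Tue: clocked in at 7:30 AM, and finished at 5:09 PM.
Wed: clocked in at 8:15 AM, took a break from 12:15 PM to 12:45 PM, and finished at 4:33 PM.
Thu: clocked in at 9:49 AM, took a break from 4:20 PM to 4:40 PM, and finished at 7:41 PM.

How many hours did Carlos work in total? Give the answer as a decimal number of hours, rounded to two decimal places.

Mon: 7:47 AM–3:05 PM = 7 h 18 min; less 30 min break → 6 h 48 min
Tue: 7:30 AM–5:09 PM = 9 h 39 min
Wed: 8:15 AM–4:33 PM = 8 h 18 min; less 30 min break → 7 h 48 min
Thu: 9:49 AM–7:41 PM = 9 h 52 min; less 20 min break → 9 h 32 min
Total: 6 h 48 min + 9 h 39 min + 7 h 48 min + 9 h 32 min = 33 h 47 min.

33.78 hours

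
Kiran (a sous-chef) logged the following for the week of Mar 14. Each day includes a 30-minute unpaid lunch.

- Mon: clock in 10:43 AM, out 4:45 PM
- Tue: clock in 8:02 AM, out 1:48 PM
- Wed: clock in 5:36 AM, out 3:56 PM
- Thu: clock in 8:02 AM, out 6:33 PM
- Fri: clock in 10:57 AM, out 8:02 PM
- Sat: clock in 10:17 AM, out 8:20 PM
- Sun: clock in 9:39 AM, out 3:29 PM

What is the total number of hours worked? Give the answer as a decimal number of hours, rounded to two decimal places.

Mon: 10:43 AM–4:45 PM = 6 h 2 min; less 30 min break → 5 h 32 min
Tue: 8:02 AM–1:48 PM = 5 h 46 min; less 30 min break → 5 h 16 min
Wed: 5:36 AM–3:56 PM = 10 h 20 min; less 30 min break → 9 h 50 min
Thu: 8:02 AM–6:33 PM = 10 h 31 min; less 30 min break → 10 h 1 min
Fri: 10:57 AM–8:02 PM = 9 h 5 min; less 30 min break → 8 h 35 min
Sat: 10:17 AM–8:20 PM = 10 h 3 min; less 30 min break → 9 h 33 min
Sun: 9:39 AM–3:29 PM = 5 h 50 min; less 30 min break → 5 h 20 min
Total: 5 h 32 min + 5 h 16 min + 9 h 50 min + 10 h 1 min + 8 h 35 min + 9 h 33 min + 5 h 20 min = 54 h 7 min.

54.12 hours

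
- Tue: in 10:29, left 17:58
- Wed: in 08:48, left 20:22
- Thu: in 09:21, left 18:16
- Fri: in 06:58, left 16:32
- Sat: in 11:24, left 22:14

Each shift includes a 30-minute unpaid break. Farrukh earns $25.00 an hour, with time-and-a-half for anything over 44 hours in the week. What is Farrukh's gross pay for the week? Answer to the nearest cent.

$1170.00

Tue: 10:29–17:58 = 7 h 29 min; less 30 min break → 6 h 59 min
Wed: 08:48–20:22 = 11 h 34 min; less 30 min break → 11 h 4 min
Thu: 09:21–18:16 = 8 h 55 min; less 30 min break → 8 h 25 min
Fri: 06:58–16:32 = 9 h 34 min; less 30 min break → 9 h 4 min
Sat: 11:24–22:14 = 10 h 50 min; less 30 min break → 10 h 20 min
Total worked: 45 h 52 min = 2752 min.
Regular 44 h 0 min = 2640 min at $25.00/h; overtime 1 h 52 min = 112 min at $37.50/h.
Pay = (2640 × $25.00 + 112 × $37.50) ÷ 60 = $1170.00.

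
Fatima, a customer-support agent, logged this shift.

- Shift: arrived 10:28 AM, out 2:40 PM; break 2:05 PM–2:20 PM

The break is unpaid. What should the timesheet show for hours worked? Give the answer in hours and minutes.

3 h 57 min

Shift: 10:28 AM–2:40 PM = 4 h 12 min; less 15 min break → 3 h 57 min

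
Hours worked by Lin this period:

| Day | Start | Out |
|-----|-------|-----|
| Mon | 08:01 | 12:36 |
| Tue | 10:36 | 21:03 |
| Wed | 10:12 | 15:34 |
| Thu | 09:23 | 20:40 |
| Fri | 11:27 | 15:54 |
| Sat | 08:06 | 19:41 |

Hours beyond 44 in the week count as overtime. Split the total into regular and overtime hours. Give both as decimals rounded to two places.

Mon: 08:01–12:36 = 4 h 35 min
Tue: 10:36–21:03 = 10 h 27 min
Wed: 10:12–15:34 = 5 h 22 min
Thu: 09:23–20:40 = 11 h 17 min
Fri: 11:27–15:54 = 4 h 27 min
Sat: 08:06–19:41 = 11 h 35 min
Total worked: 47 h 43 min = 47.72 h.
Threshold 44 h → overtime 3 h 43 min, regular 44 h 0 min.

Regular 44.00 hours, overtime 3.72 hours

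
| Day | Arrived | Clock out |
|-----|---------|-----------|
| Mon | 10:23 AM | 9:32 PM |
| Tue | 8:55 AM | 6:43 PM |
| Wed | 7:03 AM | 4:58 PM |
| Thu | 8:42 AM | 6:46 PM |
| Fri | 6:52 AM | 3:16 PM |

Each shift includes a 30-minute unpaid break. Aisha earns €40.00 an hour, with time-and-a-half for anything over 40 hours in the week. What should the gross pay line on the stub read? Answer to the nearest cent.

Mon: 10:23 AM–9:32 PM = 11 h 9 min; less 30 min break → 10 h 39 min
Tue: 8:55 AM–6:43 PM = 9 h 48 min; less 30 min break → 9 h 18 min
Wed: 7:03 AM–4:58 PM = 9 h 55 min; less 30 min break → 9 h 25 min
Thu: 8:42 AM–6:46 PM = 10 h 4 min; less 30 min break → 9 h 34 min
Fri: 6:52 AM–3:16 PM = 8 h 24 min; less 30 min break → 7 h 54 min
Total worked: 46 h 50 min = 2810 min.
Regular 40 h 0 min = 2400 min at €40.00/h; overtime 6 h 50 min = 410 min at €60.00/h.
Pay = (2400 × €40.00 + 410 × €60.00) ÷ 60 = €2010.00.

€2010.00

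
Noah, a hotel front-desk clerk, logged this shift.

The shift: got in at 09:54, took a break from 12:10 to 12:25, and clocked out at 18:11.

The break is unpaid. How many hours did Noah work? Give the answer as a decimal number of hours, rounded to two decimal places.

8.03 hours

The shift: 09:54–18:11 = 8 h 17 min; less 15 min break → 8 h 2 min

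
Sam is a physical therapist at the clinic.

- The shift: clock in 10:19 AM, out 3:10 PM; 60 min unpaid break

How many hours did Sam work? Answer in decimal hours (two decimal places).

The shift: 10:19 AM–3:10 PM = 4 h 51 min; less 60 min break → 3 h 51 min

3.85 hours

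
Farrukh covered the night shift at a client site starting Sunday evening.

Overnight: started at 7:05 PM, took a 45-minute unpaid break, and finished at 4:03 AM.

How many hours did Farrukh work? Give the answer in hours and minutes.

8 h 13 min

Overnight: 7:05 PM → midnight = 4 h 55 min; midnight → 4:03 AM = 4 h 3 min; span 8 h 58 min; less 45 min break → 8 h 13 min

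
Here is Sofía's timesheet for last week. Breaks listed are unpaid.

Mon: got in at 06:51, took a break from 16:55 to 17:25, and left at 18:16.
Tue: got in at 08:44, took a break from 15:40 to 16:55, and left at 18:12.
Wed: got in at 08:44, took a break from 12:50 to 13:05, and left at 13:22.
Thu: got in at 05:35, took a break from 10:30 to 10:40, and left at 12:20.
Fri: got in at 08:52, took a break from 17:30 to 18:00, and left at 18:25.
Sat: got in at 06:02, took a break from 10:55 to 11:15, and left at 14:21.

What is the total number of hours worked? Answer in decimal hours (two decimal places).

Mon: 06:51–18:16 = 11 h 25 min; less 30 min break → 10 h 55 min
Tue: 08:44–18:12 = 9 h 28 min; less 75 min break → 8 h 13 min
Wed: 08:44–13:22 = 4 h 38 min; less 15 min break → 4 h 23 min
Thu: 05:35–12:20 = 6 h 45 min; less 10 min break → 6 h 35 min
Fri: 08:52–18:25 = 9 h 33 min; less 30 min break → 9 h 3 min
Sat: 06:02–14:21 = 8 h 19 min; less 20 min break → 7 h 59 min
Total: 10 h 55 min + 8 h 13 min + 4 h 23 min + 6 h 35 min + 9 h 3 min + 7 h 59 min = 47 h 8 min.

47.13 hours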